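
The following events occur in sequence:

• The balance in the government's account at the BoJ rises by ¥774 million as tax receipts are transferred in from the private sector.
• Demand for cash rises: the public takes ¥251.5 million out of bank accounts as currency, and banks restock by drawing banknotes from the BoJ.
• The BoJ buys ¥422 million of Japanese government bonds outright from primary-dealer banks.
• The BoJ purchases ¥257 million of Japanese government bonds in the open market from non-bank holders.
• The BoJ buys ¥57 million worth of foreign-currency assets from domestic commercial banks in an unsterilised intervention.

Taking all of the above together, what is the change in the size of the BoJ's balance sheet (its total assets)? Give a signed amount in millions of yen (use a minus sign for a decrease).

BoJ balance sheet:
  Assets:      Securities +¥679M, Foreign assets +¥57M
  Liabilities: Bank reserves −¥289.5M, Currency in circulation +¥251.5M, Government deposits +¥774M
Commercial banking system:
  Assets:      Reserves at CB −¥289.5M, Securities −¥422M, Foreign assets −¥57M
  Liabilities: Checkable deposits −¥768.5M
Change in total BoJ assets = +¥736 million.

+¥736 million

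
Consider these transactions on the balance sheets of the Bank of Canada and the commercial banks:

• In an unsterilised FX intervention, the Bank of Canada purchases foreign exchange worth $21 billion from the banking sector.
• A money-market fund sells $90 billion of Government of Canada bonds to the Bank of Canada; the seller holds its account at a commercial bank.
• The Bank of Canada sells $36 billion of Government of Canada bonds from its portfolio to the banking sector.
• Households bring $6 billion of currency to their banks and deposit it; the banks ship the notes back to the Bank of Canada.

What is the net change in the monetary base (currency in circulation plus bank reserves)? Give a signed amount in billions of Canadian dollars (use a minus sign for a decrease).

+$75 billion

FX purchase $21 billion: Bank of Canada balance sheet expands → +$21B.
Asset purchase (from non-banks) $90 billion: Bank of Canada balance sheet expands → +$90B.
OMO sale (to banks) $36 billion: Bank of Canada balance sheet contracts → −$36B.
Currency deposit $6 billion: just a shift between currency and reserves — both are base money → 0.
Net: 21 + 90 − 36 + 0 = +$75 billion.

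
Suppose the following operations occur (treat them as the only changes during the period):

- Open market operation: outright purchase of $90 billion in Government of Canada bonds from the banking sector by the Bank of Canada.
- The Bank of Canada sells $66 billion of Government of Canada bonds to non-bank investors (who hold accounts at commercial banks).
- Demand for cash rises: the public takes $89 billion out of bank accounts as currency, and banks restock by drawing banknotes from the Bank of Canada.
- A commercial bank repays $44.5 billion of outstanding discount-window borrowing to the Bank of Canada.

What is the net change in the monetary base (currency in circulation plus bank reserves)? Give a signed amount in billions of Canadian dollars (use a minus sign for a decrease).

-$20.5 billion

Bank of Canada balance sheet:
  Assets:      Securities +$24B, Loans to banks −$44.5B
  Liabilities: Bank reserves −$109.5B, Currency in circulation +$89B
Commercial banking system:
  Assets:      Reserves at CB −$109.5B, Securities −$90B
  Liabilities: Checkable deposits −$155B, Borrowings from CB −$44.5B
Monetary base = currency + reserves: +$89B + (−$109.5B) = -$20.5 billion.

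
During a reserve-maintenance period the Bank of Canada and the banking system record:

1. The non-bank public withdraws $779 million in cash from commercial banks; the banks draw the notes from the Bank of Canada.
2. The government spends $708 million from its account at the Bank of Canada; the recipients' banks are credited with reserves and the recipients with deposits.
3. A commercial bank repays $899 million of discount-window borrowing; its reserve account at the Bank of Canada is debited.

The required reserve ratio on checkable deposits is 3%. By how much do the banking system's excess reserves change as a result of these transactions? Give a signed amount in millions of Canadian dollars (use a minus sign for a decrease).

Currency withdrawal $779 million: reserves −$779M, deposits −$779M.
Government spending $708 million: reserves +$708M, deposits +$708M.
Discount-window repayment $899 million: reserves −$899M, deposits 0.
Totals: Δreserves = −$970M, Δdeposits = −$71M.
Δrequired reserves = 3% × −$71M = −$2.13M.
Δexcess reserves = Δreserves − Δrequired = −$970M − (−$2.13M) = -$967.87 million.

-$967.87 million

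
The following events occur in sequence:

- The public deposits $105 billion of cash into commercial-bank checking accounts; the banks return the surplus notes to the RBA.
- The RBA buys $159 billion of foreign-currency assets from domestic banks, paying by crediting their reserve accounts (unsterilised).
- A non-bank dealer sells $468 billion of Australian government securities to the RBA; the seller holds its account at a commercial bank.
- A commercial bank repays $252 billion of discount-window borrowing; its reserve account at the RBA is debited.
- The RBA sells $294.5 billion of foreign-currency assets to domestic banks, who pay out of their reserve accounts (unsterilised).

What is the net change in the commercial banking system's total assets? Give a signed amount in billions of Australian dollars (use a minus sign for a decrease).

RBA balance sheet:
  Assets:      Securities +$468B, Loans to banks −$252B, Foreign assets −$135.5B
  Liabilities: Bank reserves +$185.5B, Currency in circulation −$105B
Commercial banking system:
  Assets:      Reserves at CB +$185.5B, Foreign assets +$135.5B
  Liabilities: Checkable deposits +$573B, Borrowings from CB −$252B
Change in total bank assets = +$321 billion.

+$321 billion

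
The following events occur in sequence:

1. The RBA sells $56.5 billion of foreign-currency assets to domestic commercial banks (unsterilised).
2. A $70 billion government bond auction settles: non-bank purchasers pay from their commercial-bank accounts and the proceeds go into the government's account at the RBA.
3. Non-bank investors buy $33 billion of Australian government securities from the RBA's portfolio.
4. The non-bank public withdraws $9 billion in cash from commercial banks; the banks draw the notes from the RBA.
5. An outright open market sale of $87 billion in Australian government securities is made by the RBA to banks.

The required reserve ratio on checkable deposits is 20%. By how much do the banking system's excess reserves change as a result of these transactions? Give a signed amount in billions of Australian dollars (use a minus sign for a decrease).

FX sale $56.5 billion: reserves −$56.5B, deposits 0.
Government account inflow $70 billion: reserves −$70B, deposits −$70B.
Asset sale (to non-banks) $33 billion: reserves −$33B, deposits −$33B.
Currency withdrawal $9 billion: reserves −$9B, deposits −$9B.
OMO sale (to banks) $87 billion: reserves −$87B, deposits 0.
Totals: Δreserves = −$255.5B, Δdeposits = −$112B.
Δrequired reserves = 20% × −$112B = −$22.4B.
Δexcess reserves = Δreserves − Δrequired = −$255.5B − (−$22.4B) = -$233.1 billion.

-$233.1 billion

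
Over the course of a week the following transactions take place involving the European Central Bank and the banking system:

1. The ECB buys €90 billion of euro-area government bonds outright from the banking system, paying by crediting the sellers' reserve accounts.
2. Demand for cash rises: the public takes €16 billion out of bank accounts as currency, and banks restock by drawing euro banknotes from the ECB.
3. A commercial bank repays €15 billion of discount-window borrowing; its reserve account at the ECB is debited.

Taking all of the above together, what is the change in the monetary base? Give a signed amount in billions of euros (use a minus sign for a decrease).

+€75 billion

ECB balance sheet:
  Assets:      Securities +€90B, Loans to banks −€15B
  Liabilities: Bank reserves +€59B, Currency in circulation +€16B
Commercial banking system:
  Assets:      Reserves at CB +€59B, Securities −€90B
  Liabilities: Checkable deposits −€16B, Borrowings from CB −€15B
Monetary base = currency + reserves: +€16B + (+€59B) = +€75 billion.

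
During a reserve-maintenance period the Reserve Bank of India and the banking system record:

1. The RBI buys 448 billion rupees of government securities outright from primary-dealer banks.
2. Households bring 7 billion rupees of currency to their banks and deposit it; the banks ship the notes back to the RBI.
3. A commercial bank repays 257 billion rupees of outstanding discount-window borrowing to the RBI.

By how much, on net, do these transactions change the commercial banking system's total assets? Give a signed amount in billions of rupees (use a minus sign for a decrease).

OMO purchase (from banks) 448 billion rupees: just an asset swap on bank balance sheets → 0.
Currency deposit 7 billion rupees: bank balance sheets expand → +7B.
Discount-window repayment 257 billion rupees: bank balance sheets shrink → −257B.
Net: 0 + 7 − 257 = -250 billion.

-250 billion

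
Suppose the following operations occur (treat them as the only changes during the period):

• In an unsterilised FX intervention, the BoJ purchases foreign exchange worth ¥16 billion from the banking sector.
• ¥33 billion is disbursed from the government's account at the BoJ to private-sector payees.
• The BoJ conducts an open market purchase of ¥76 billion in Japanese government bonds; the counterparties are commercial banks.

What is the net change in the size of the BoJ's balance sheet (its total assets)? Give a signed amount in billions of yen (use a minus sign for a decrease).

BoJ balance sheet:
  Assets:      Securities +¥76B, Foreign assets +¥16B
  Liabilities: Bank reserves +¥125B, Government deposits −¥33B
Commercial banking system:
  Assets:      Reserves at CB +¥125B, Securities −¥76B, Foreign assets −¥16B
  Liabilities: Checkable deposits +¥33B
Change in total BoJ assets = +¥92 billion.

+¥92 billion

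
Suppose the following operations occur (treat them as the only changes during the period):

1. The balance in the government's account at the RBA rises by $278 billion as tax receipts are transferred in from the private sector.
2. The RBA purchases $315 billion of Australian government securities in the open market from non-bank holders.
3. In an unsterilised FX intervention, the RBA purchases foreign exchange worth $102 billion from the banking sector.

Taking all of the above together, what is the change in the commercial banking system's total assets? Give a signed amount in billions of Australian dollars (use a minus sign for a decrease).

+$37 billion

RBA balance sheet:
  Assets:      Securities +$315B, Foreign assets +$102B
  Liabilities: Bank reserves +$139B, Government deposits +$278B
Commercial banking system:
  Assets:      Reserves at CB +$139B, Foreign assets −$102B
  Liabilities: Checkable deposits +$37B
Change in total bank assets = +$37 billion.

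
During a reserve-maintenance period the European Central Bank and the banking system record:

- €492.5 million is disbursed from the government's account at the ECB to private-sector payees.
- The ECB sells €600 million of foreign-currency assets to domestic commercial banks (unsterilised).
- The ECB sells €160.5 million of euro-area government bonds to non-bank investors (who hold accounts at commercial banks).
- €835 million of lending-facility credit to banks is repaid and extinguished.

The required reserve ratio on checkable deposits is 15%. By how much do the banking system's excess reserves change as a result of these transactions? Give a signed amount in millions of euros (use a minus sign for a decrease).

-€1152.8 million

Government spending €492.5 million: reserves +€492.5M, deposits +€492.5M.
FX sale €600 million: reserves −€600M, deposits 0.
Asset sale (to non-banks) €160.5 million: reserves −€160.5M, deposits −€160.5M.
Discount-window repayment €835 million: reserves −€835M, deposits 0.
Totals: Δreserves = −€1103M, Δdeposits = +€332M.
Δrequired reserves = 15% × +€332M = +€49.8M.
Δexcess reserves = Δreserves − Δrequired = −€1103M − (+€49.8M) = -€1152.8 million.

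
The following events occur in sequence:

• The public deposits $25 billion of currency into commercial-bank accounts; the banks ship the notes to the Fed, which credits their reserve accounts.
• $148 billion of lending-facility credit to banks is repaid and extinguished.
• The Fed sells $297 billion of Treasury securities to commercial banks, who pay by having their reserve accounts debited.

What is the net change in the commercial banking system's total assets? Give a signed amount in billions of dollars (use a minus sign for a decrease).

Currency deposit $25 billion: bank balance sheets expand → +$25B.
Discount-window repayment $148 billion: bank balance sheets shrink → −$148B.
OMO sale (to banks) $297 billion: just an asset swap on bank balance sheets → 0.
Net: 25 − 148 + 0 = -$123 billion.

-$123 billion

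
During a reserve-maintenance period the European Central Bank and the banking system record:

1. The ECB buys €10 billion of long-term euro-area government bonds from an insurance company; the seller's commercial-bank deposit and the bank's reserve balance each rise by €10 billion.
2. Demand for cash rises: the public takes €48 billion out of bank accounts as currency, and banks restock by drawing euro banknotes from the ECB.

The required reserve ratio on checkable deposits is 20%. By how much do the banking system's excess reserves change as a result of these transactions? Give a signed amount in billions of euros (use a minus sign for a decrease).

-€30.4 billion

Asset purchase (from non-banks) €10 billion: reserves +€10B, deposits +€10B.
Currency withdrawal €48 billion: reserves −€48B, deposits −€48B.
Totals: Δreserves = −€38B, Δdeposits = −€38B.
Δrequired reserves = 20% × −€38B = −€7.6B.
Δexcess reserves = Δreserves − Δrequired = −€38B − (−€7.6B) = -€30.4 billion.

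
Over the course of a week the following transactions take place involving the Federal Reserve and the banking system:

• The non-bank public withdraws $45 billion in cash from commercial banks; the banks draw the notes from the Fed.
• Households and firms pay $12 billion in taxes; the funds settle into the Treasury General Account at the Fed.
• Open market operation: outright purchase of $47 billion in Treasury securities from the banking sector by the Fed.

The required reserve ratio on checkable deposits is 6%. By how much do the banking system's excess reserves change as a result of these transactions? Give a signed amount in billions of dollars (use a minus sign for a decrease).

-$6.58 billion

Currency withdrawal $45 billion: reserves −$45B, deposits −$45B.
Government account inflow $12 billion: reserves −$12B, deposits −$12B.
OMO purchase (from banks) $47 billion: reserves +$47B, deposits 0.
Totals: Δreserves = −$10B, Δdeposits = −$57B.
Δrequired reserves = 6% × −$57B = −$3.42B.
Δexcess reserves = Δreserves − Δrequired = −$10B − (−$3.42B) = -$6.58 billion.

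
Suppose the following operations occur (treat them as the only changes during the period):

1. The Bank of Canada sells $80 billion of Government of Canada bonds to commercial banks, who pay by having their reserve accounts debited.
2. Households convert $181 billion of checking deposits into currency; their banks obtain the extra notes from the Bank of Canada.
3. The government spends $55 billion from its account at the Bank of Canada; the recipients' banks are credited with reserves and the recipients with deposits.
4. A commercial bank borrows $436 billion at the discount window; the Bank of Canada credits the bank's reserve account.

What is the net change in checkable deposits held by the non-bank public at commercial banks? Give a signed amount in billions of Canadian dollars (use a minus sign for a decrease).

-$126 billion

OMO sale (to banks) $80 billion: the counterparty is a bank, so public deposits are unchanged → 0.
Currency withdrawal $181 billion: non-bank counterparties' bank balances fall → −$181B.
Government spending $55 billion: non-bank counterparties' bank balances rise → +$55B.
Discount-window loan $436 billion: the counterparty is a bank, so public deposits are unchanged → 0.
Net: 0 − 181 + 55 + 0 = -$126 billion.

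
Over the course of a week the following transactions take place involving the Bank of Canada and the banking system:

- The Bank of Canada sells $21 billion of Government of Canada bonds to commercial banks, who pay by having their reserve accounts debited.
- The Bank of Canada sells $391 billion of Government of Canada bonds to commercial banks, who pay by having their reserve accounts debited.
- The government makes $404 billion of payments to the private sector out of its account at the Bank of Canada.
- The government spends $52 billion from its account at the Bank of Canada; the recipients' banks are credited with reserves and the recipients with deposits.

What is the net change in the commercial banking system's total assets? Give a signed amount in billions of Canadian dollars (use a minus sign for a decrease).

+$456 billion

Bank of Canada balance sheet:
  Assets:      Securities −$412B
  Liabilities: Bank reserves +$44B, Government deposits −$456B
Commercial banking system:
  Assets:      Reserves at CB +$44B, Securities +$412B
  Liabilities: Checkable deposits +$456B
Change in total bank assets = +$456 billion.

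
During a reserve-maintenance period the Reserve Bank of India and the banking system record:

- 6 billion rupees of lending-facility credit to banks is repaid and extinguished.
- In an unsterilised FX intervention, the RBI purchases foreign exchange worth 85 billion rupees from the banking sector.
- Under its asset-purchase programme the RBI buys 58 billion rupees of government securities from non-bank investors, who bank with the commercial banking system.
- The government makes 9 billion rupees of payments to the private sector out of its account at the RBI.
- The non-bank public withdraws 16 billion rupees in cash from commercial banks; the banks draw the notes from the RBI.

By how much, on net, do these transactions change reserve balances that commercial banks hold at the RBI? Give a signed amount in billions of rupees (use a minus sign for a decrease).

+130 billion

RBI balance sheet:
  Assets:      Securities +58B, Loans to banks −6B, Foreign assets +85B
  Liabilities: Bank reserves +130B, Currency in circulation +16B, Government deposits −9B
So the change in reserve balances that commercial banks hold at the RBI is +130 billion.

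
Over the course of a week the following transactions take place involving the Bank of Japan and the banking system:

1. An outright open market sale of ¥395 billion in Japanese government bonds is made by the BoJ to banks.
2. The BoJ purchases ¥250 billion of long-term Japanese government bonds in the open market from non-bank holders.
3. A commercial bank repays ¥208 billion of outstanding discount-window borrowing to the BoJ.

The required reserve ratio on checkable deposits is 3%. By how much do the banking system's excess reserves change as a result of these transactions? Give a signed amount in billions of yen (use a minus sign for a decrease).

OMO sale (to banks) ¥395 billion: reserves −¥395B, deposits 0.
Asset purchase (from non-banks) ¥250 billion: reserves +¥250B, deposits +¥250B.
Discount-window repayment ¥208 billion: reserves −¥208B, deposits 0.
Totals: Δreserves = −¥353B, Δdeposits = +¥250B.
Δrequired reserves = 3% × +¥250B = +¥7.5B.
Δexcess reserves = Δreserves − Δrequired = −¥353B − (+¥7.5B) = -¥360.5 billion.

-¥360.5 billion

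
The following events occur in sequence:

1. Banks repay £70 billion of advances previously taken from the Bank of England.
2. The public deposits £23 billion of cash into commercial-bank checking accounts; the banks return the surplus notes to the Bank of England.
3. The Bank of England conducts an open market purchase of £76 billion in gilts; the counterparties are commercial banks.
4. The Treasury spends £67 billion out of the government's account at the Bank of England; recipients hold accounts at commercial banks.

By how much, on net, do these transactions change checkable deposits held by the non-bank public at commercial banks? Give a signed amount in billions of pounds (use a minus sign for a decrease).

Discount-window repayment £70 billion: the counterparty is a bank, so public deposits are unchanged → 0.
Currency deposit £23 billion: non-bank counterparties' bank balances rise → +£23B.
OMO purchase (from banks) £76 billion: the counterparty is a bank, so public deposits are unchanged → 0.
Government spending £67 billion: non-bank counterparties' bank balances rise → +£67B.
Net: 0 + 23 + 0 + 67 = +£90 billion.

+£90 billion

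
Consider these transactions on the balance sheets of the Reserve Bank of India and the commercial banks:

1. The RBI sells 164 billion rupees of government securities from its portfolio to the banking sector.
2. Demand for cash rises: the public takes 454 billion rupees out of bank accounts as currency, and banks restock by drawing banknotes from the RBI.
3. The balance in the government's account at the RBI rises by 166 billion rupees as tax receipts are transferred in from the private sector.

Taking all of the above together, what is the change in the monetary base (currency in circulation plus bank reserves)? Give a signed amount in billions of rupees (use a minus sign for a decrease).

-330 billion

RBI balance sheet:
  Assets:      Securities −164B
  Liabilities: Bank reserves −784B, Currency in circulation +454B, Government deposits +166B
Monetary base = currency + reserves: +454B + (−784B) = -330 billion.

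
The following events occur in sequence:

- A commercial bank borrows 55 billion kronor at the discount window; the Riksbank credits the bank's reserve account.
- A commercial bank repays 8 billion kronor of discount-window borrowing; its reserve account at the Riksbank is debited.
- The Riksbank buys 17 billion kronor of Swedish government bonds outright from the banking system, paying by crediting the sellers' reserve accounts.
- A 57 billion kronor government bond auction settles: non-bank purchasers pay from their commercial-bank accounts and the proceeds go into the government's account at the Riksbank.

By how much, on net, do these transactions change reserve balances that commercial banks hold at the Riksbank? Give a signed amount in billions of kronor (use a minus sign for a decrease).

+7 billion

Discount-window loan 55 billion kronor: the loan is credited to the bank's reserve account → +55B.
Discount-window repayment 8 billion kronor: repayment is debited from reserves → −8B.
OMO purchase (from banks) 17 billion kronor: the Riksbank pays by crediting reserve accounts → +17B.
Government account inflow 57 billion kronor: funds move from bank reserves into the government account → −57B.
Net: 55 − 8 + 17 − 57 = +7 billion.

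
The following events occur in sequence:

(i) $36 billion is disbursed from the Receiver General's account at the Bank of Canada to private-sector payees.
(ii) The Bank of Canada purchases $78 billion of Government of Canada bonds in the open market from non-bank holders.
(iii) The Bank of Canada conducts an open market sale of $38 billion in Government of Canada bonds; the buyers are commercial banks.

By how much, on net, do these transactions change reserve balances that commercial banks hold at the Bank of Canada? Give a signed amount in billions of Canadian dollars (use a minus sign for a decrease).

+$76 billion

Bank of Canada balance sheet:
  Assets:      Securities +$40B
  Liabilities: Bank reserves +$76B, Government deposits −$36B
Commercial banking system:
  Assets:      Reserves at CB +$76B, Securities +$38B
  Liabilities: Checkable deposits +$114B
So the change in reserve balances that commercial banks hold at the Bank of Canada is +$76 billion.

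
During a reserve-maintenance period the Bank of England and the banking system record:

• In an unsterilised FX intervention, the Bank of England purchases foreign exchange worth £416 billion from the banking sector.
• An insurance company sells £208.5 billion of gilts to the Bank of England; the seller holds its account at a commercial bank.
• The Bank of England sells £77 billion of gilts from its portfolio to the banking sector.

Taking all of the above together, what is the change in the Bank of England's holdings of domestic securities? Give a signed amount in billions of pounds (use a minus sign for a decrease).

+£131.5 billion

Bank of England balance sheet:
  Assets:      Securities +£131.5B, Foreign assets +£416B
  Liabilities: Bank reserves +£547.5B
So the change in the Bank of England's holdings of domestic securities is +£131.5 billion.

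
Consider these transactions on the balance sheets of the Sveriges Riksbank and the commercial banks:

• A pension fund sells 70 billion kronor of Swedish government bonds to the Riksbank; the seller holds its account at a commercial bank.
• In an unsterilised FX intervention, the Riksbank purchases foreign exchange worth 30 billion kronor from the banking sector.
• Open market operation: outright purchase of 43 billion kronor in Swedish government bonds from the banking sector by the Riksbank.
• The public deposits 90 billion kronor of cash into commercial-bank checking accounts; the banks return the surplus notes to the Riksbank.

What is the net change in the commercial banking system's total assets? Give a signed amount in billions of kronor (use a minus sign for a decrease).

Asset purchase (from non-banks) 70 billion kronor: bank balance sheets expand → +70B.
FX purchase 30 billion kronor: just an asset swap on bank balance sheets → 0.
OMO purchase (from banks) 43 billion kronor: just an asset swap on bank balance sheets → 0.
Currency deposit 90 billion kronor: bank balance sheets expand → +90B.
Net: 70 + 0 + 0 + 90 = +160 billion.

+160 billion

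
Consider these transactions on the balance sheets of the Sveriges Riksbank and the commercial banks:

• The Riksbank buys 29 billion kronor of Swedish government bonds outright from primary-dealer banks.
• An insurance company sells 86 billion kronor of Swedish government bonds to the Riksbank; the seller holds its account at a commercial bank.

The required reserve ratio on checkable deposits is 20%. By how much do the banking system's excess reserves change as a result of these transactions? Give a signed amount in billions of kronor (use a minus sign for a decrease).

OMO purchase (from banks) 29 billion kronor: reserves +29B, deposits 0.
Asset purchase (from non-banks) 86 billion kronor: reserves +86B, deposits +86B.
Totals: Δreserves = +115B, Δdeposits = +86B.
Δrequired reserves = 20% × +86B = +17.2B.
Δexcess reserves = Δreserves − Δrequired = +115B − (+17.2B) = +97.8 billion.

+97.8 billion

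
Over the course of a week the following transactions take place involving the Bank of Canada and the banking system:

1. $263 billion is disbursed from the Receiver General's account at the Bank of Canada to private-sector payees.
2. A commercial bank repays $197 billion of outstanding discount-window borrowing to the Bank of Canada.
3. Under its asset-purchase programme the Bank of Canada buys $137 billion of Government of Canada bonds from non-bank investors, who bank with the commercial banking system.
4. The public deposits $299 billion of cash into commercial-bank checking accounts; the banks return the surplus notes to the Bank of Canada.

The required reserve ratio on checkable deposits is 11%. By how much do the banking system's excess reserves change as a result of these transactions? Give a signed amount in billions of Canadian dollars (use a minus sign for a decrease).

Government spending $263 billion: reserves +$263B, deposits +$263B.
Discount-window repayment $197 billion: reserves −$197B, deposits 0.
Asset purchase (from non-banks) $137 billion: reserves +$137B, deposits +$137B.
Currency deposit $299 billion: reserves +$299B, deposits +$299B.
Totals: Δreserves = +$502B, Δdeposits = +$699B.
Δrequired reserves = 11% × +$699B = +$76.89B.
Δexcess reserves = Δreserves − Δrequired = +$502B − (+$76.89B) = +$425.11 billion.

+$425.11 billion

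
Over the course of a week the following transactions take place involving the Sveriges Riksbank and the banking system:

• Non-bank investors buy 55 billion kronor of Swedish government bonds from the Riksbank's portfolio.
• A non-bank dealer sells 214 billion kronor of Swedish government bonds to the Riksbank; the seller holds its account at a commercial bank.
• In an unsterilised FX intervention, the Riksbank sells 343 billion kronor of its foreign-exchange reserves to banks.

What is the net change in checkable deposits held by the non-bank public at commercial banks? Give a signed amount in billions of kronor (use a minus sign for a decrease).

Asset sale (to non-banks) 55 billion kronor: non-bank counterparties' bank balances fall → −55B.
Asset purchase (from non-banks) 214 billion kronor: non-bank counterparties' bank balances rise → +214B.
FX sale 343 billion kronor: the counterparty is a bank, so public deposits are unchanged → 0.
Net: −55 + 214 + 0 = +159 billion.

+159 billion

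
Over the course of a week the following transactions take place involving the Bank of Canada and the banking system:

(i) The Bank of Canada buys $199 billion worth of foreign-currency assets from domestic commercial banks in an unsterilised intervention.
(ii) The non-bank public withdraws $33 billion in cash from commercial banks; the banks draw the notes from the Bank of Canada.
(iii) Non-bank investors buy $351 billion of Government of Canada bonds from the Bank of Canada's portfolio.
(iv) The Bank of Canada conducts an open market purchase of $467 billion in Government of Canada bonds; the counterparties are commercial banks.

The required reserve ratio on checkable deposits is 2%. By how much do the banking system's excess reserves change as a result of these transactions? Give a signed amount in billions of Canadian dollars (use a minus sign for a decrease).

+$289.68 billion

FX purchase $199 billion: reserves +$199B, deposits 0.
Currency withdrawal $33 billion: reserves −$33B, deposits −$33B.
Asset sale (to non-banks) $351 billion: reserves −$351B, deposits −$351B.
OMO purchase (from banks) $467 billion: reserves +$467B, deposits 0.
Totals: Δreserves = +$282B, Δdeposits = −$384B.
Δrequired reserves = 2% × −$384B = −$7.68B.
Δexcess reserves = Δreserves − Δrequired = +$282B − (−$7.68B) = +$289.68 billion.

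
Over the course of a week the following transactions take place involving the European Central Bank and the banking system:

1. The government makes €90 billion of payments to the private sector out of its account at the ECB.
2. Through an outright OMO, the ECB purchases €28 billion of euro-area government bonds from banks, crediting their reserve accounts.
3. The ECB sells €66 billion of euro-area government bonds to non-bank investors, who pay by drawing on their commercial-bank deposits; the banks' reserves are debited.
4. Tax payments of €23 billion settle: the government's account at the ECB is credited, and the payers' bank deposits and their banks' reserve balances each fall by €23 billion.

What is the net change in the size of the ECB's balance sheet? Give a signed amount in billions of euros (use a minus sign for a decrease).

Government spending €90 billion: only the composition of liabilities changes → 0.
OMO purchase (from banks) €28 billion: an ECB asset is acquired → +€28B.
Asset sale (to non-banks) €66 billion: an ECB asset is shed → −€66B.
Government account inflow €23 billion: only the composition of liabilities changes → 0.
Net: 0 + 28 − 66 + 0 = -€38 billion.

-€38 billion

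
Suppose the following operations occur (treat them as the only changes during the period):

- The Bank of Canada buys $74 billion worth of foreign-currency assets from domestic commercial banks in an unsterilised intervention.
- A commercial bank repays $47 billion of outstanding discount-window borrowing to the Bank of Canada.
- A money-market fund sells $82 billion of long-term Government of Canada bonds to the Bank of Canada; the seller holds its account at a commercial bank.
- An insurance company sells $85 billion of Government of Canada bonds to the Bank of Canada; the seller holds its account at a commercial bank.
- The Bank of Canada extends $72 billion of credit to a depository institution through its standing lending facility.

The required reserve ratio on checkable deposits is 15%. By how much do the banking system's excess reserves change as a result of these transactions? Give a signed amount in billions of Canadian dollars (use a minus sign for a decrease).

+$240.95 billion

FX purchase $74 billion: reserves +$74B, deposits 0.
Discount-window repayment $47 billion: reserves −$47B, deposits 0.
Asset purchase (from non-banks) $82 billion: reserves +$82B, deposits +$82B.
Asset purchase (from non-banks) $85 billion: reserves +$85B, deposits +$85B.
Discount-window loan $72 billion: reserves +$72B, deposits 0.
Totals: Δreserves = +$266B, Δdeposits = +$167B.
Δrequired reserves = 15% × +$167B = +$25.05B.
Δexcess reserves = Δreserves − Δrequired = +$266B − (+$25.05B) = +$240.95 billion.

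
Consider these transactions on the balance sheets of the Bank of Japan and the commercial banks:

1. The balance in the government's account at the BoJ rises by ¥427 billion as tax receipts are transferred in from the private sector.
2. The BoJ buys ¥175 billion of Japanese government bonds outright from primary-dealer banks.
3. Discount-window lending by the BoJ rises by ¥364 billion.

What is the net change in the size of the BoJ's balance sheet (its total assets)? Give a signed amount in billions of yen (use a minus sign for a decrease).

+¥539 billion

BoJ balance sheet:
  Assets:      Securities +¥175B, Loans to banks +¥364B
  Liabilities: Bank reserves +¥112B, Government deposits +¥427B
Change in total BoJ assets = +¥539 billion.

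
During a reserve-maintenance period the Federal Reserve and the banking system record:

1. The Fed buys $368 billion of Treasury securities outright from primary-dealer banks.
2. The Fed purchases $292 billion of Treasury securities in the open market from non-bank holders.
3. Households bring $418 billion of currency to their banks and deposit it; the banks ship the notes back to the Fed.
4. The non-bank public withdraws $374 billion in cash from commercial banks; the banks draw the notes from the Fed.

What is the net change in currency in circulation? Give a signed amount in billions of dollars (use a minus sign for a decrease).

Fed balance sheet:
  Assets:      Securities +$660B
  Liabilities: Bank reserves +$704B, Currency in circulation −$44B
Commercial banking system:
  Assets:      Reserves at CB +$704B, Securities −$368B
  Liabilities: Checkable deposits +$336B
So the change in currency in circulation is -$44 billion.

-$44 billion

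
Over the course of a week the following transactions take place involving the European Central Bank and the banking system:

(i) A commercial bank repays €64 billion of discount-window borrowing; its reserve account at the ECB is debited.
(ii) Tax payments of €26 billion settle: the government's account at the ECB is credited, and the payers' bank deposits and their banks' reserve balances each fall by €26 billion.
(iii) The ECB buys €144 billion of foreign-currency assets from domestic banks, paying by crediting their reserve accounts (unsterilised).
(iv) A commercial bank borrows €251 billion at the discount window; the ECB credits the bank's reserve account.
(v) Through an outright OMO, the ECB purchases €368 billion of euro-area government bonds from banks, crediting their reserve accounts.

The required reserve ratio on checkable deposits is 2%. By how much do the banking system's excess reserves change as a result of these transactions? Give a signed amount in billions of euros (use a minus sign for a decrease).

+€673.52 billion

Discount-window repayment €64 billion: reserves −€64B, deposits 0.
Government account inflow €26 billion: reserves −€26B, deposits −€26B.
FX purchase €144 billion: reserves +€144B, deposits 0.
Discount-window loan €251 billion: reserves +€251B, deposits 0.
OMO purchase (from banks) €368 billion: reserves +€368B, deposits 0.
Totals: Δreserves = +€673B, Δdeposits = −€26B.
Δrequired reserves = 2% × −€26B = −€0.52B.
Δexcess reserves = Δreserves − Δrequired = +€673B − (−€0.52B) = +€673.52 billion.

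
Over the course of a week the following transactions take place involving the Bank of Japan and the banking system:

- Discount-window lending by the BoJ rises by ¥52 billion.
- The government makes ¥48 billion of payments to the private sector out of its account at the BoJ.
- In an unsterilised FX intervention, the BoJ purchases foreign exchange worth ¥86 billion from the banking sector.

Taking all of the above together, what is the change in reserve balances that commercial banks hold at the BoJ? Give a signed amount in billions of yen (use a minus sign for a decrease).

+¥186 billion

Discount-window loan ¥52 billion: the loan is credited to the bank's reserve account → +¥52B.
Government spending ¥48 billion: government payments flow into bank reserve accounts → +¥48B.
FX purchase ¥86 billion: the BoJ pays by crediting reserve accounts → +¥86B.
Net: 52 + 48 + 86 = +¥186 billion.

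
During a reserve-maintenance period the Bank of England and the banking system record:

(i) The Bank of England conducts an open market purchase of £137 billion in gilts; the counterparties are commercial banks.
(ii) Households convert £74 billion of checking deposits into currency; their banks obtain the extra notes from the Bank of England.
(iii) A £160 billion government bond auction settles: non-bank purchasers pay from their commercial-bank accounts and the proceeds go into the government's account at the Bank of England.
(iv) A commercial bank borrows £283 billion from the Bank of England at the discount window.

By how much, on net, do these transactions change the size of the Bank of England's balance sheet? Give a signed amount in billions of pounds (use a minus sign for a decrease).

+£420 billion

Bank of England balance sheet:
  Assets:      Securities +£137B, Loans to banks +£283B
  Liabilities: Bank reserves +£186B, Currency in circulation +£74B, Government deposits +£160B
Change in total Bank of England assets = +£420 billion.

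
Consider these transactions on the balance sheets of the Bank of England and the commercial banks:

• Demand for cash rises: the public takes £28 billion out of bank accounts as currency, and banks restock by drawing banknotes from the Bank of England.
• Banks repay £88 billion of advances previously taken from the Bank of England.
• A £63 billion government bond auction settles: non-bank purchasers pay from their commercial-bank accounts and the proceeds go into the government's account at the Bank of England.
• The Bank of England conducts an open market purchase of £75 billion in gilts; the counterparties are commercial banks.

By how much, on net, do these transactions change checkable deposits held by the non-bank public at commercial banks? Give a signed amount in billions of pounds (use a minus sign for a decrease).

-£91 billion

Currency withdrawal £28 billion: non-bank counterparties' bank balances fall → −£28B.
Discount-window repayment £88 billion: the counterparty is a bank, so public deposits are unchanged → 0.
Government account inflow £63 billion: non-bank counterparties' bank balances fall → −£63B.
OMO purchase (from banks) £75 billion: the counterparty is a bank, so public deposits are unchanged → 0.
Net: −28 + 0 − 63 + 0 = -£91 billion.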